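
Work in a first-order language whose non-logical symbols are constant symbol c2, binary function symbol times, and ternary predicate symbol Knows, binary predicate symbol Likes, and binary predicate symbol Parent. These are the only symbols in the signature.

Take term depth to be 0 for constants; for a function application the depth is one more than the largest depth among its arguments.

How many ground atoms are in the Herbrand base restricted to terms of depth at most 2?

175

First count ground terms of depth ≤ 2.
Write N_k for the number of ground terms of depth ≤ k. A term of depth ≤ k is either a constant or a function symbol applied to arguments of depth ≤ k−1, so N_k = 1 + N_{k-1}^2.
N_0 = 1
N_1 = 1 + 1^2 = 2
N_2 = 1 + 2^2 = 5
So |H| = 5.
Each predicate of arity r yields |H|^r ground atoms (one per choice of an r-tuple from H):
  Knows: 5^3 = 125;  Likes: 5^2 = 25;  Parent: 5^2 = 25
Total ground atoms: 125 + 25 + 25 = 175.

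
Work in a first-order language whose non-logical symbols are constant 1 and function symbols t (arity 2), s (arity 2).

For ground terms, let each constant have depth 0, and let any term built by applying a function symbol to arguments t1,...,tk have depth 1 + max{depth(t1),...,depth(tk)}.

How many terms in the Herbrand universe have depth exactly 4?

1044736

If N_k denotes the number of depth-≤k ground terms, the 1 constant gives N_0 = 1, and each function symbol of arity r contributes N_{k-1}^r new terms at level k: N_k = 1 + N_{k-1}^2 + N_{k-1}^2.
N_0 = 1
N_1 = 1 + 1^2 + 1^2 = 3
N_2 = 1 + 3^2 + 3^2 = 19
N_3 = 1 + 19^2 + 19^2 = 723
N_4 = 1 + 723^2 + 723^2 = 1045459
Terms of depth exactly 4: N_4 − N_3 = 1045459 − 723 = 1044736.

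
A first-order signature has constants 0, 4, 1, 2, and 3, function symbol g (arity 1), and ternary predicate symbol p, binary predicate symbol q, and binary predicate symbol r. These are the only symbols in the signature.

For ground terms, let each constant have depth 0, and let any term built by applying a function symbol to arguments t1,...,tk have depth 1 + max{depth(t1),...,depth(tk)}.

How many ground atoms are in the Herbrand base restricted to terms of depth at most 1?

First count ground terms of depth ≤ 1.
Count level by level. With function symbols g/1, the terms of depth ≤ k are the 5 constants together with each function applied to depth-≤(k−1) tuples, so N_k = 5 + N_{k-1}.
N_0 = 5
N_1 = 5 + 5 = 10
Explicitly: 0, 4, 1, 2, 3, g(0), g(4), g(1), g(2), g(3).
So |H| = 10.
Each predicate of arity r yields |H|^r ground atoms (one per choice of an r-tuple from H):
  p: 10^3 = 1000;  q: 10^2 = 100;  r: 10^2 = 100
Total ground atoms: 1000 + 100 + 100 = 1200.

1200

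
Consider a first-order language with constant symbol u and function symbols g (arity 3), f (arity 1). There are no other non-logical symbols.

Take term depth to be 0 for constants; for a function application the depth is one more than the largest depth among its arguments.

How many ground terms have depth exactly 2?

28

Let N_k = |{terms of depth ≤ k}|. Then N_0 = 1 and N_k = 1 + N_{k-1}^3 + N_{k-1} for k ≥ 1 (one summand per function symbol, arity giving the exponent).
N_0 = 1
N_1 = 1 + 1^3 + 1 = 3
N_2 = 1 + 3^3 + 3 = 31
Terms of depth exactly 2: N_2 − N_1 = 31 − 3 = 28.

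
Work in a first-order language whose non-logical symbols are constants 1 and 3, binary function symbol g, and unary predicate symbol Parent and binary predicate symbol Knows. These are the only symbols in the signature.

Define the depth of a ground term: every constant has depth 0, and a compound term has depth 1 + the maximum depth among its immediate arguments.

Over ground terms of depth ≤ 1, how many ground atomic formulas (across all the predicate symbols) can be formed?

42

First count ground terms of depth ≤ 1.
If N_k denotes the number of depth-≤k ground terms, the 2 constants give N_0 = 2, and each function symbol of arity r contributes N_{k-1}^r new terms at level k: N_k = 2 + N_{k-1}^2.
N_0 = 2
N_1 = 2 + 2^2 = 6
Explicitly: 1, 3, g(1, 1), g(1, 3), g(3, 1), g(3, 3).
So |H| = 6.
For each predicate symbol, the number of ground atoms is |H| raised to its arity; summing:
  Parent: 6;  Knows: 6^2 = 36
Total ground atoms: 6 + 36 = 42.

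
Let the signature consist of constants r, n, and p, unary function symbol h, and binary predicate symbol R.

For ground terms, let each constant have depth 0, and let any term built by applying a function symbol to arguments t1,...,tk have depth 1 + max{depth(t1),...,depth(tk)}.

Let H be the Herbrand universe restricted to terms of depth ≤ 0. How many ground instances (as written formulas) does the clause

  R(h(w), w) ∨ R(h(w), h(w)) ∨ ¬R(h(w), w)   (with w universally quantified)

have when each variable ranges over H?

3

Ground terms of depth ≤ 0:
  Count level by level. With function symbols h/1, the terms of depth ≤ k are the 3 constants together with each function applied to depth-≤(k−1) tuples, so N_k = 3 + N_{k-1}.
  N_0 = 3
  Explicitly: r, n, p.
So there are 3 ground terms available for substitution.
There is 1 variable to instantiate (w),  occurring in at least one literal, so different choices give different ground instances.
Number of ground instances = 3.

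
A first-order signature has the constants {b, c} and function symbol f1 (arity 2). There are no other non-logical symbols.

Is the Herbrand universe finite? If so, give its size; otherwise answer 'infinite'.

infinite

The signature has at least one function symbol (f1, arity 2) and at least one constant (b).
Iterating f1 gives infinitely many distinct ground terms: b, f1(b, b), f1(f1(b, b), f1(b, b)), ...
So the Herbrand universe is infinite.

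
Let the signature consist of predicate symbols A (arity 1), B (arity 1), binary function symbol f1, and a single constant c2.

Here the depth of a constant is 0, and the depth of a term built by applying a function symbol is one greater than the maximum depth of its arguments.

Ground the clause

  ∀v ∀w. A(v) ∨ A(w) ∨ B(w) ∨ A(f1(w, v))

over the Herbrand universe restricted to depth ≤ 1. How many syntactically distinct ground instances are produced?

4

Ground terms of depth ≤ 1:
  Let N_k count ground terms of depth at most k. Each non-constant term of depth ≤ k is some function symbol applied to depth-≤(k−1) arguments, giving N_k = 1 + N_{k-1}^2.
  N_0 = 1
  N_1 = 1 + 1^2 = 2
  Explicitly: c2, f1(c2, c2).
So there are 2 ground terms available for substitution.
Each of v, w ranges independently over the available ground terms, and distinct assignments produce distinct instances.
Number of ground instances = 2^2 = 4.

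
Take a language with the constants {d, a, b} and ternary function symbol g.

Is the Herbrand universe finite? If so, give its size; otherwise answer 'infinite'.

infinite

The signature has at least one function symbol (g, arity 3) and at least one constant (d).
Iterating g gives infinitely many distinct ground terms: d, g(d, d, d), g(g(d, d, d), g(d, d, d), g(d, d, d)), ...
So the Herbrand universe is infinite.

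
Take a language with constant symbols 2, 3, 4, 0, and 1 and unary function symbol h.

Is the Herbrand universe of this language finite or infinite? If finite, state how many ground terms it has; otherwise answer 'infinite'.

The signature has at least one function symbol (h, arity 1) and at least one constant (2).
Iterating h gives infinitely many distinct ground terms: 2, h(2), h(h(2)), ...
So the Herbrand universe is infinite.

infinite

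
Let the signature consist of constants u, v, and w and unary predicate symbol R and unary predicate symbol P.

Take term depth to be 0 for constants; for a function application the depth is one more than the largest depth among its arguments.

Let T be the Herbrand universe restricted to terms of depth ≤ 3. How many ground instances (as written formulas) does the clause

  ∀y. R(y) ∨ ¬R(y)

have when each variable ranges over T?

Ground terms of depth ≤ 3:
  With no function symbols every ground term is a constant, so there are exactly 3 ground terms at every depth bound.
  N_0 = 3
  N_1 = 3
  N_2 = 3
  N_3 = 3
So there are 3 ground terms available for substitution.
There is 1 variable to instantiate (y),  occurring in at least one literal, so different choices give different ground instances.
Number of ground instances = 3.

3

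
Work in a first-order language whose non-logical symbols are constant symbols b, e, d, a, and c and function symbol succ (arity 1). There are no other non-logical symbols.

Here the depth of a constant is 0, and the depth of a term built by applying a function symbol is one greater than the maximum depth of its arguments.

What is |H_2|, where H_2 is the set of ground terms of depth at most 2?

15

Count level by level. With function symbols succ/1, the terms of depth ≤ k are the 5 constants together with each function applied to depth-≤(k−1) tuples, so N_k = 5 + N_{k-1}.
N_0 = 5
N_1 = 5 + 5 = 10
N_2 = 5 + 10 = 15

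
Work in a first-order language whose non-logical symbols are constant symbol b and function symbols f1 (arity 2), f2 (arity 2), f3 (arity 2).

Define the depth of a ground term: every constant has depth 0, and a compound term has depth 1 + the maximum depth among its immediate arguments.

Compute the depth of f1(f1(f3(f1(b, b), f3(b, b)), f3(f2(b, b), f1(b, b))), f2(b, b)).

4

depth(f1(b, b)) = 1 + max(0, 0) = 1
depth(f3(b, b)) = 1 + max(0, 0) = 1
depth(f3(f1(b, b), f3(b, b))) = 1 + max(1, 1) = 2
depth(f2(b, b)) = 1 + max(0, 0) = 1
depth(f3(f2(b, b), f1(b, b))) = 1 + max(1, 1) = 2
depth(f1(f3(f1(b, b), f3(b, b)), f3(f2(b, b), f1(b, b)))) = 1 + max(2, 2) = 3
depth(f1(f1(f3(f1(b, b), f3(b, b)), f3(f2(b, b), f1(b, b))), f2(b, b))) = 1 + max(3, 1) = 4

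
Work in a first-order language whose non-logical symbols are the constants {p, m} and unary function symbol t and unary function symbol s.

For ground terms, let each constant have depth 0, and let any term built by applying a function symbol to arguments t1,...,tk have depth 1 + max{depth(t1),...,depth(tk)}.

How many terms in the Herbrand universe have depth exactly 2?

Let N_k = |{terms of depth ≤ k}|. Then N_0 = 2 and N_k = 2 + N_{k-1} + N_{k-1} for k ≥ 1 (one summand per function symbol, arity giving the exponent).
N_0 = 2
N_1 = 2 + 2 + 2 = 6
N_2 = 2 + 6 + 6 = 14
Terms of depth exactly 2: N_2 − N_1 = 14 − 6 = 8.

8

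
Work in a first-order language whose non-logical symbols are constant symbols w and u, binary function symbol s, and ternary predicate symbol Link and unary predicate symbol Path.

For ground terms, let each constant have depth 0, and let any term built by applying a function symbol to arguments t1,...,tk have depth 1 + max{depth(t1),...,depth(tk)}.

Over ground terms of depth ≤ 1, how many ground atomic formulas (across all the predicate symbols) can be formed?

222

First count ground terms of depth ≤ 1.
Let N_k = |{terms of depth ≤ k}|. Then N_0 = 2 and N_k = 2 + N_{k-1}^2 for k ≥ 1 (one summand per function symbol, arity giving the exponent).
N_0 = 2
N_1 = 2 + 2^2 = 6
So |H| = 6.
For each predicate symbol, the number of ground atoms is |H| raised to its arity; summing:
  Link: 6^3 = 216;  Path: 6
Total ground atoms: 216 + 6 = 222.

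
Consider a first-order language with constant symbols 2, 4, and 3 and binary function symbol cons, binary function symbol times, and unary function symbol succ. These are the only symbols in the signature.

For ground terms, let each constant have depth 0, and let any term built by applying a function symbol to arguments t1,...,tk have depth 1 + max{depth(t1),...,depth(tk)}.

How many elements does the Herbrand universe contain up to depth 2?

If N_k denotes the number of depth-≤k ground terms, the 3 constants give N_0 = 3, and each function symbol of arity r contributes N_{k-1}^r new terms at level k: N_k = 3 + N_{k-1}^2 + N_{k-1}^2 + N_{k-1}.
N_0 = 3
N_1 = 3 + 3^2 + 3^2 + 3 = 24
N_2 = 3 + 24^2 + 24^2 + 24 = 1179

1179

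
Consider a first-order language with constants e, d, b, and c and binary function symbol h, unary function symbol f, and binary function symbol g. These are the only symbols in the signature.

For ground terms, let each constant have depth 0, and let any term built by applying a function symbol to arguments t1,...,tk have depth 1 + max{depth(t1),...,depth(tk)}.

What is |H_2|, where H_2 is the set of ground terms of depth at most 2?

Let N_k = |{terms of depth ≤ k}|. Then N_0 = 4 and N_k = 4 + N_{k-1}^2 + N_{k-1} + N_{k-1}^2 for k ≥ 1 (one summand per function symbol, arity giving the exponent).
N_0 = 4
N_1 = 4 + 4^2 + 4 + 4^2 = 40
N_2 = 4 + 40^2 + 40 + 40^2 = 3244

3244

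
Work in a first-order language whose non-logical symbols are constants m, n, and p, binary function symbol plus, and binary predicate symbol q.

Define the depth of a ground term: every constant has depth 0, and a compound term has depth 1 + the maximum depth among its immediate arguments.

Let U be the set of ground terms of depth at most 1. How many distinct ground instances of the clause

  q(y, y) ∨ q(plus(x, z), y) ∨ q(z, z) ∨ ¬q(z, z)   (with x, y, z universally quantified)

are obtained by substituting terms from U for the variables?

1728

Ground terms of depth ≤ 1:
  Let N_k count ground terms of depth at most k. Each non-constant term of depth ≤ k is some function symbol applied to depth-≤(k−1) arguments, giving N_k = 3 + N_{k-1}^2.
  N_0 = 3
  N_1 = 3 + 3^2 = 12
  Explicitly: m, n, p, plus(m, m), plus(m, n), plus(m, p), plus(n, m), plus(n, n), plus(n, p), plus(p, m), plus(p, n), plus(p, p).
So there are 12 ground terms available for substitution.
There are 3 variables to instantiate (x, y, z), each occurring in at least one literal, so different choices give different ground instances.
Number of ground instances = 12^3 = 1728.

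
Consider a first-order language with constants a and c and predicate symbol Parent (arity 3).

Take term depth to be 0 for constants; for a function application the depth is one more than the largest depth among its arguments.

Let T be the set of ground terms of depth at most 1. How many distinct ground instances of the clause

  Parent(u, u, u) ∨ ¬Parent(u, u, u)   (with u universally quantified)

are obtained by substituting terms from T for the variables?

Ground terms of depth ≤ 1:
  With no function symbols every ground term is a constant, so there are exactly 2 ground terms at every depth bound.
  N_0 = 2
  N_1 = 2
  Explicitly: a, c.
So there are 2 ground terms available for substitution.
The body mentions the single quantified variable u; since ground terms form a free algebra, no two substitutions collapse to the same formula.
Number of ground instances = 2.

2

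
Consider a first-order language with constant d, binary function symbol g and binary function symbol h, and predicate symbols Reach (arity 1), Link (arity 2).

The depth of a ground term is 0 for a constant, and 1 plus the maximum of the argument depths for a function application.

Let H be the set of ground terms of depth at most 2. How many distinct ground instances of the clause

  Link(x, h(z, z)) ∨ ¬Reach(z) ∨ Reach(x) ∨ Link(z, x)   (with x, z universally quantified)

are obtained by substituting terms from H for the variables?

361

Ground terms of depth ≤ 2:
  Let N_k count ground terms of depth at most k. Each non-constant term of depth ≤ k is some function symbol applied to depth-≤(k−1) arguments, giving N_k = 1 + N_{k-1}^2 + N_{k-1}^2.
  N_0 = 1
  N_1 = 1 + 1^2 + 1^2 = 3
  N_2 = 1 + 3^2 + 3^2 = 19
So there are 19 ground terms available for substitution.
There are 2 variables to instantiate (x, z), each occurring in at least one literal, so different choices give different ground instances.
Number of ground instances = 19^2 = 361.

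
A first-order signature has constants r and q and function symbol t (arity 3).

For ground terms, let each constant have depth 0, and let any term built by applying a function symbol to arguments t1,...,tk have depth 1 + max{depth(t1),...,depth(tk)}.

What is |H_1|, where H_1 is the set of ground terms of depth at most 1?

If N_k denotes the number of depth-≤k ground terms, the 2 constants give N_0 = 2, and each function symbol of arity r contributes N_{k-1}^r new terms at level k: N_k = 2 + N_{k-1}^3.
N_0 = 2
N_1 = 2 + 2^3 = 10
Explicitly: r, q, t(r, r, r), t(r, r, q), t(r, q, r), t(r, q, q), t(q, r, r), t(q, r, q), t(q, q, r), t(q, q, q).

10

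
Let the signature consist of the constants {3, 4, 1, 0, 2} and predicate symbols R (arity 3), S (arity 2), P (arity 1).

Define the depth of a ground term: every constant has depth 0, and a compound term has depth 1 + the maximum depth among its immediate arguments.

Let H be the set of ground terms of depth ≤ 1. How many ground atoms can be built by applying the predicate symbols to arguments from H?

155

First count ground terms of depth ≤ 1.
With no function symbols every ground term is a constant, so there are exactly 5 ground terms at every depth bound.
N_0 = 5
N_1 = 5
So |H| = 5.
For each predicate symbol, the number of ground atoms is |H| raised to its arity; summing:
  R: 5^3 = 125;  S: 5^2 = 25;  P: 5
Total ground atoms: 125 + 25 + 5 = 155.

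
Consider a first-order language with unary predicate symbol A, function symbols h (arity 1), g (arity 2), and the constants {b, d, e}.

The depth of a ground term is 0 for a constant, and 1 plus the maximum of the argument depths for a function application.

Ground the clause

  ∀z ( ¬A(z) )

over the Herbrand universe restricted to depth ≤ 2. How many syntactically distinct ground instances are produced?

243

Ground terms of depth ≤ 2:
  Let N_k count ground terms of depth at most k. Each non-constant term of depth ≤ k is some function symbol applied to depth-≤(k−1) arguments, giving N_k = 3 + N_{k-1} + N_{k-1}^2.
  N_0 = 3
  N_1 = 3 + 3 + 3^2 = 15
  N_2 = 3 + 15 + 15^2 = 243
So there are 243 ground terms available for substitution.
The variable z ranges independently over the available ground terms, and distinct assignments produce distinct instances.
Number of ground instances = 243.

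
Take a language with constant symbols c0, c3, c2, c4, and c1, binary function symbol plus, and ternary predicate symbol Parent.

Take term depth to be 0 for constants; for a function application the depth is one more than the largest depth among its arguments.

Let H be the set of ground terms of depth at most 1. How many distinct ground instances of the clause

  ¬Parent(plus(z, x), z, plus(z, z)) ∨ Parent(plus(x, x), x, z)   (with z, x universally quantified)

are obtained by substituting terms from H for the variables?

900

Ground terms of depth ≤ 1:
  Let N_k = |{terms of depth ≤ k}|. Then N_0 = 5 and N_k = 5 + N_{k-1}^2 for k ≥ 1 (one summand per function symbol, arity giving the exponent).
  N_0 = 5
  N_1 = 5 + 5^2 = 30
So there are 30 ground terms available for substitution.
Each of z, x ranges independently over the available ground terms, and distinct assignments produce distinct instances.
Number of ground instances = 30^2 = 900.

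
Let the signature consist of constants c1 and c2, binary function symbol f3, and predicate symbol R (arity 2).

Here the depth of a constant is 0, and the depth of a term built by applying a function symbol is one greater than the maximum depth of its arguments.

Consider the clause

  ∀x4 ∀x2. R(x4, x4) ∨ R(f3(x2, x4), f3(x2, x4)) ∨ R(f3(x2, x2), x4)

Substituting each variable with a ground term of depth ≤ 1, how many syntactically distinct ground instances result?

36

Ground terms of depth ≤ 1:
  Let N_k = |{terms of depth ≤ k}|. Then N_0 = 2 and N_k = 2 + N_{k-1}^2 for k ≥ 1 (one summand per function symbol, arity giving the exponent).
  N_0 = 2
  N_1 = 2 + 2^2 = 6
  Explicitly: c1, c2, f3(c1, c1), f3(c1, c2), f3(c2, c1), f3(c2, c2).
So there are 6 ground terms available for substitution.
There are 2 variables to instantiate (x4, x2), each occurring in at least one literal, so different choices give different ground instances.
Number of ground instances = 6^2 = 36.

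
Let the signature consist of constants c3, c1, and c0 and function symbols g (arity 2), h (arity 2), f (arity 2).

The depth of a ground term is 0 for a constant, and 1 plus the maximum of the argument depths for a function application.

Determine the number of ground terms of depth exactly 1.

If N_k denotes the number of depth-≤k ground terms, the 3 constants give N_0 = 3, and each function symbol of arity r contributes N_{k-1}^r new terms at level k: N_k = 3 + N_{k-1}^2 + N_{k-1}^2 + N_{k-1}^2.
N_0 = 3
N_1 = 3 + 3^2 + 3^2 + 3^2 = 30
Terms of depth exactly 1: N_1 − N_0 = 30 − 3 = 27.

27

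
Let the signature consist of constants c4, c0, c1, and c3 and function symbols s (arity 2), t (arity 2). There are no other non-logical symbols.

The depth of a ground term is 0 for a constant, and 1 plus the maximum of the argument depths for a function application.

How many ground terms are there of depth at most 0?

Count level by level. With function symbols s/2, t/2, the terms of depth ≤ k are the 4 constants together with each function applied to depth-≤(k−1) tuples, so N_k = 4 + N_{k-1}^2 + N_{k-1}^2.
N_0 = 4
Explicitly: c4, c0, c1, c3.

4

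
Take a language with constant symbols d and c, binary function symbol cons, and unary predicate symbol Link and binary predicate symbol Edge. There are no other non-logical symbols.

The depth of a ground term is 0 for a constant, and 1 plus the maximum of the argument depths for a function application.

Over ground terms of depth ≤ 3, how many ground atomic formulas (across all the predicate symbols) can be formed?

First count ground terms of depth ≤ 3.
Write N_k for the number of ground terms of depth ≤ k. A term of depth ≤ k is either a constant or a function symbol applied to arguments of depth ≤ k−1, so N_k = 2 + N_{k-1}^2.
N_0 = 2
N_1 = 2 + 2^2 = 6
N_2 = 2 + 6^2 = 38
N_3 = 2 + 38^2 = 1446
So |H| = 1446.
A ground atom is a predicate applied to a tuple of terms from H, so the count is the sum over predicates of |H|^arity:
  Link: 1446;  Edge: 1446^2 = 2090916
Total ground atoms: 1446 + 2090916 = 2092362.

2092362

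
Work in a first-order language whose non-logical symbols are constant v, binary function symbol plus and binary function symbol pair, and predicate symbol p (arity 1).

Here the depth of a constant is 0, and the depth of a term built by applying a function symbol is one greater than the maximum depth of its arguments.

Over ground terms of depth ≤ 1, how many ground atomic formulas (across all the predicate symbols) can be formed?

First count ground terms of depth ≤ 1.
Let N_k count ground terms of depth at most k. Each non-constant term of depth ≤ k is some function symbol applied to depth-≤(k−1) arguments, giving N_k = 1 + N_{k-1}^2 + N_{k-1}^2.
N_0 = 1
N_1 = 1 + 1^2 + 1^2 = 3
Explicitly: v, plus(v, v), pair(v, v).
So |H| = 3.
For each predicate symbol, the number of ground atoms is |H| raised to its arity; summing:
  p: 3
Total ground atoms: 3.

3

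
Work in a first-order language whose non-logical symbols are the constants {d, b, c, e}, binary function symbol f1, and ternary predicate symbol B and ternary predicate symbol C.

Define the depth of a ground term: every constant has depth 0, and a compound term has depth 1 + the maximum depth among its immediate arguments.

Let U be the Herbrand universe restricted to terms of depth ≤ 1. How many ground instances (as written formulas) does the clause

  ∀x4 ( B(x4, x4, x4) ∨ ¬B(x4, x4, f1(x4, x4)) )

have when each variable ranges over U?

Ground terms of depth ≤ 1:
  Write N_k for the number of ground terms of depth ≤ k. A term of depth ≤ k is either a constant or a function symbol applied to arguments of depth ≤ k−1, so N_k = 4 + N_{k-1}^2.
  N_0 = 4
  N_1 = 4 + 4^2 = 20
So there are 20 ground terms available for substitution.
The clause has 1 distinct variable (x4), which appears in the body. In the free term algebra distinct substitutions yield syntactically distinct ground instances.
Number of ground instances = 20.

20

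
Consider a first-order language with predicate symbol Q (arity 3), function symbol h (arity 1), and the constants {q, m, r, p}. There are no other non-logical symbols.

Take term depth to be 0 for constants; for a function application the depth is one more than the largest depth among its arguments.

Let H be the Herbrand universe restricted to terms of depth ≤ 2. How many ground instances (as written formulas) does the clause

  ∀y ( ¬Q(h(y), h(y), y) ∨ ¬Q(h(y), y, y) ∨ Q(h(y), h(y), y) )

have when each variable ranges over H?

12

Ground terms of depth ≤ 2:
  If N_k denotes the number of depth-≤k ground terms, the 4 constants give N_0 = 4, and each function symbol of arity r contributes N_{k-1}^r new terms at level k: N_k = 4 + N_{k-1}.
  N_0 = 4
  N_1 = 4 + 4 = 8
  N_2 = 4 + 8 = 12
So there are 12 ground terms available for substitution.
The clause has 1 distinct variable (y), which appears in the body. In the free term algebra distinct substitutions yield syntactically distinct ground instances.
Number of ground instances = 12.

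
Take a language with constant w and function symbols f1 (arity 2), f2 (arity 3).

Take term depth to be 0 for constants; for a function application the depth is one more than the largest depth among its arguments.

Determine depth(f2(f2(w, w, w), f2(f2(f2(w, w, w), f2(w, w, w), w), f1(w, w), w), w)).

4

depth(f2(w, w, w)) = 1 + max(0, 0, 0) = 1
depth(f2(f2(w, w, w), f2(w, w, w), w)) = 1 + max(1, 1, 0) = 2
depth(f1(w, w)) = 1 + max(0, 0) = 1
depth(f2(f2(f2(w, w, w), f2(w, w, w), w), f1(w, w), w)) = 1 + max(2, 1, 0) = 3
depth(f2(f2(w, w, w), f2(f2(f2(w, w, w), f2(w, w, w), w), f1(w, w), w), w)) = 1 + max(1, 3, 0) = 4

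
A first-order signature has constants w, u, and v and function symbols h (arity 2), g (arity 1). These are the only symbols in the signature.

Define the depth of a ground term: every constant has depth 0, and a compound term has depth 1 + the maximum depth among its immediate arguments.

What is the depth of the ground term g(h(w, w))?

depth(h(w, w)) = 1 + max(0, 0) = 1
depth(g(h(w, w))) = 1 + depth(h(w, w)) = 1 + 1 = 2

2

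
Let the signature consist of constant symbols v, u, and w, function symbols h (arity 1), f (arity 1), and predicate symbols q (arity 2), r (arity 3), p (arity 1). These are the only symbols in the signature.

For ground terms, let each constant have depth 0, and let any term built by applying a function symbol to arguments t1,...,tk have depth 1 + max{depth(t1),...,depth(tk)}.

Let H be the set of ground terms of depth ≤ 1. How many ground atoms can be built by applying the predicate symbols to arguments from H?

First count ground terms of depth ≤ 1.
Let N_k count ground terms of depth at most k. Each non-constant term of depth ≤ k is some function symbol applied to depth-≤(k−1) arguments, giving N_k = 3 + N_{k-1} + N_{k-1}.
N_0 = 3
N_1 = 3 + 3 + 3 = 9
So |H| = 9.
A ground atom is a predicate applied to a tuple of terms from H, so the count is the sum over predicates of |H|^arity:
  q: 9^2 = 81;  r: 9^3 = 729;  p: 9
Total ground atoms: 81 + 729 + 9 = 819.

819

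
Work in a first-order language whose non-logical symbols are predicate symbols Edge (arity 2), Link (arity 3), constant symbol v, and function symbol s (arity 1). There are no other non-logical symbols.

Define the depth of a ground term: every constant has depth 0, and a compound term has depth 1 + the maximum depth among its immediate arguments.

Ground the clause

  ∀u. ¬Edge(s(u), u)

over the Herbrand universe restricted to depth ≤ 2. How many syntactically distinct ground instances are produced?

3

Ground terms of depth ≤ 2:
  Write N_k for the number of ground terms of depth ≤ k. A term of depth ≤ k is either a constant or a function symbol applied to arguments of depth ≤ k−1, so N_k = 1 + N_{k-1}.
  N_0 = 1
  N_1 = 1 + 1 = 2
  N_2 = 1 + 2 = 3
  Explicitly: v, s(v), s(s(v)).
So there are 3 ground terms available for substitution.
The body mentions the single quantified variable u; since ground terms form a free algebra, no two substitutions collapse to the same formula.
Number of ground instances = 3.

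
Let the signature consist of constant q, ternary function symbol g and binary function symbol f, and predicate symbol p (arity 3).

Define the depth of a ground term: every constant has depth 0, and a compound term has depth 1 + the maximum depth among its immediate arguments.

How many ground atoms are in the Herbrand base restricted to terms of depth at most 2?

50653

First count ground terms of depth ≤ 2.
Let N_k = |{terms of depth ≤ k}|. Then N_0 = 1 and N_k = 1 + N_{k-1}^3 + N_{k-1}^2 for k ≥ 1 (one summand per function symbol, arity giving the exponent).
N_0 = 1
N_1 = 1 + 1^3 + 1^2 = 3
N_2 = 1 + 3^3 + 3^2 = 37
So |H| = 37.
A ground atom is a predicate applied to a tuple of terms from H, so the count is the sum over predicates of |H|^arity:
  p: 37^3 = 50653
Total ground atoms: 50653.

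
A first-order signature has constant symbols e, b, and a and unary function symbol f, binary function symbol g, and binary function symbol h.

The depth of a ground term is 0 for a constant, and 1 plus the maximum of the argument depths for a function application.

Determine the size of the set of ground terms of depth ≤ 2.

Let N_k count ground terms of depth at most k. Each non-constant term of depth ≤ k is some function symbol applied to depth-≤(k−1) arguments, giving N_k = 3 + N_{k-1} + N_{k-1}^2 + N_{k-1}^2.
N_0 = 3
N_1 = 3 + 3 + 3^2 + 3^2 = 24
N_2 = 3 + 24 + 24^2 + 24^2 = 1179

1179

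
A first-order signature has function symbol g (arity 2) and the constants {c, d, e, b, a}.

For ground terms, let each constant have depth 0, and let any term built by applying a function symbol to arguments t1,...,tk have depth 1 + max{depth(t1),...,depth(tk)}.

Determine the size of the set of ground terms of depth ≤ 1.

30

Let N_k = |{terms of depth ≤ k}|. Then N_0 = 5 and N_k = 5 + N_{k-1}^2 for k ≥ 1 (one summand per function symbol, arity giving the exponent).
N_0 = 5
N_1 = 5 + 5^2 = 30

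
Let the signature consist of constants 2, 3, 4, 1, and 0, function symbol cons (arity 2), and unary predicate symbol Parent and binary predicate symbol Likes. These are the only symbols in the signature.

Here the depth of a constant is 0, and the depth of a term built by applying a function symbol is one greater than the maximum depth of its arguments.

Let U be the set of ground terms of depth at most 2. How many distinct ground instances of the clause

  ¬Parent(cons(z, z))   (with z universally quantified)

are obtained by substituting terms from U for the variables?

Ground terms of depth ≤ 2:
  Let N_k = |{terms of depth ≤ k}|. Then N_0 = 5 and N_k = 5 + N_{k-1}^2 for k ≥ 1 (one summand per function symbol, arity giving the exponent).
  N_0 = 5
  N_1 = 5 + 5^2 = 30
  N_2 = 5 + 30^2 = 905
So there are 905 ground terms available for substitution.
There is 1 variable to instantiate (z),  occurring in at least one literal, so different choices give different ground instances.
Number of ground instances = 905.

905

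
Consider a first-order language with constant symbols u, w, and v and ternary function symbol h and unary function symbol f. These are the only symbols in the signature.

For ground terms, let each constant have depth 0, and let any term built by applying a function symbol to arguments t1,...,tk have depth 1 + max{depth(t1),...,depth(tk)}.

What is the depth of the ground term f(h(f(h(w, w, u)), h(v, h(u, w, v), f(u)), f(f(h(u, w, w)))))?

depth(h(w, w, u)) = 1 + max(0, 0, 0) = 1
depth(f(h(w, w, u))) = 1 + depth(h(w, w, u)) = 1 + 1 = 2
depth(h(u, w, v)) = 1 + max(0, 0, 0) = 1
depth(f(u)) = 1 + depth(u) = 1 + 0 = 1
depth(h(v, h(u, w, v), f(u))) = 1 + max(0, 1, 1) = 2
depth(h(u, w, w)) = 1 + max(0, 0, 0) = 1
depth(f(h(u, w, w))) = 1 + depth(h(u, w, w)) = 1 + 1 = 2
depth(f(f(h(u, w, w)))) = 1 + depth(f(h(u, w, w))) = 1 + 2 = 3
depth(h(f(h(w, w, u)), h(v, h(u, w, v), f(u)), f(f(h(u, w, w))))) = 1 + max(2, 2, 3) = 4
depth(f(h(f(h(w, w, u)), h(v, h(u, w, v), f(u)), f(f(h(u, w, w)))))) = 1 + depth(h(f(h(w, w, u)), h(v, h(u, w, v), f(u)), f(f(h(u, w, w))))) = 1 + 4 = 5

5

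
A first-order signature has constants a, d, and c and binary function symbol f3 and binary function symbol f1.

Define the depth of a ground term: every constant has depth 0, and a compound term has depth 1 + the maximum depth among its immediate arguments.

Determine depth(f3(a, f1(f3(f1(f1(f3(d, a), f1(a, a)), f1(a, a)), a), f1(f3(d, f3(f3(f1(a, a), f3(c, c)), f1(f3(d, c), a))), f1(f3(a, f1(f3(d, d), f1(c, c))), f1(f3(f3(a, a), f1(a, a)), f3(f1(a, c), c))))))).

depth(f3(d, a)) = 1 + max(0, 0) = 1
depth(f1(a, a)) = 1 + max(0, 0) = 1
depth(f1(f3(d, a), f1(a, a))) = 1 + max(1, 1) = 2
depth(f1(f1(f3(d, a), f1(a, a)), f1(a, a))) = 1 + max(2, 1) = 3
depth(f3(f1(f1(f3(d, a), f1(a, a)), f1(a, a)), a)) = 1 + max(3, 0) = 4
depth(f3(c, c)) = 1 + max(0, 0) = 1
depth(f3(f1(a, a), f3(c, c))) = 1 + max(1, 1) = 2
depth(f3(d, c)) = 1 + max(0, 0) = 1
depth(f1(f3(d, c), a)) = 1 + max(1, 0) = 2
depth(f3(f3(f1(a, a), f3(c, c)), f1(f3(d, c), a))) = 1 + max(2, 2) = 3
depth(f3(d, f3(f3(f1(a, a), f3(c, c)), f1(f3(d, c), a)))) = 1 + max(0, 3) = 4
depth(f3(d, d)) = 1 + max(0, 0) = 1
depth(f1(c, c)) = 1 + max(0, 0) = 1
depth(f1(f3(d, d), f1(c, c))) = 1 + max(1, 1) = 2
depth(f3(a, f1(f3(d, d), f1(c, c)))) = 1 + max(0, 2) = 3
depth(f3(a, a)) = 1 + max(0, 0) = 1
depth(f3(f3(a, a), f1(a, a))) = 1 + max(1, 1) = 2
depth(f1(a, c)) = 1 + max(0, 0) = 1
depth(f3(f1(a, c), c)) = 1 + max(1, 0) = 2
depth(f1(f3(f3(a, a), f1(a, a)), f3(f1(a, c), c))) = 1 + max(2, 2) = 3
depth(f1(f3(a, f1(f3(d, d), f1(c, c))), f1(f3(f3(a, a), f1(a, a)), f3(f1(a, c), c)))) = 1 + max(3, 3) = 4
depth(f1(f3(d, f3(f3(f1(a, a), f3(c, c)), f1(f3(d, c), a))), f1(f3(a, f1(f3(d, d), f1(c, c))), f1(f3(f3(a, a), f1(a, a)), f3(f1(a, c), c))))) = 1 + max(4, 4) = 5
depth(f1(f3(f1(f1(f3(d, a), f1(a, a)), f1(a, a)), a), f1(f3(d, f3(f3(f1(a, a), f3(c, c)), f1(f3(d, c), a))), f1(f3(a, f1(f3(d, d), f1(c, c))), f1(f3(f3(a, a), f1(a, a)), f3(f1(a, c), c)))))) = 1 + max(4, 5) = 6
depth(f3(a, f1(f3(f1(f1(f3(d, a), f1(a, a)), f1(a, a)), a), f1(f3(d, f3(f3(f1(a, a), f3(c, c)), f1(f3(d, c), a))), f1(f3(a, f1(f3(d, d), f1(c, c))), f1(f3(f3(a, a), f1(a, a)), f3(f1(a, c), c))))))) = 1 + max(0, 6) = 7

7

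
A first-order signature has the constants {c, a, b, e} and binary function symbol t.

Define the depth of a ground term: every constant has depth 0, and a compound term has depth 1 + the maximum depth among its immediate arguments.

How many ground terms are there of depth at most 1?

If N_k denotes the number of depth-≤k ground terms, the 4 constants give N_0 = 4, and each function symbol of arity r contributes N_{k-1}^r new terms at level k: N_k = 4 + N_{k-1}^2.
N_0 = 4
N_1 = 4 + 4^2 = 20

20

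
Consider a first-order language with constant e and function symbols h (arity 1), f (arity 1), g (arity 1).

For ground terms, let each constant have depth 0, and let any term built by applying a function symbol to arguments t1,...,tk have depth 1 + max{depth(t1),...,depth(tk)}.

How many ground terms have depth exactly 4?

Write N_k for the number of ground terms of depth ≤ k. A term of depth ≤ k is either a constant or a function symbol applied to arguments of depth ≤ k−1, so N_k = 1 + N_{k-1} + N_{k-1} + N_{k-1}.
N_0 = 1
N_1 = 1 + 1 + 1 + 1 = 4
N_2 = 1 + 4 + 4 + 4 = 13
N_3 = 1 + 13 + 13 + 13 = 40
N_4 = 1 + 40 + 40 + 40 = 121
Terms of depth exactly 4: N_4 − N_3 = 121 − 40 = 81.

81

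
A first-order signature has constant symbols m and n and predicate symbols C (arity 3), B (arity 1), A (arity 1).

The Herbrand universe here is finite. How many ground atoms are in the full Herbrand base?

With no function symbols, the Herbrand universe is just the 2 constants.
Ground atoms per predicate: C: 2^3 = 8, B: 2, A: 2.
Herbrand base size = 8 + 2 + 2 = 12.

12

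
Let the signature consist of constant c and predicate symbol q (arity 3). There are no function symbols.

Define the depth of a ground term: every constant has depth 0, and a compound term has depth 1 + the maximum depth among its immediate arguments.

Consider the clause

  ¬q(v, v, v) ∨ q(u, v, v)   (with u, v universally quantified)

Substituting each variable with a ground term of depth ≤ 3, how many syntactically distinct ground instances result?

1

Ground terms of depth ≤ 3:
  With no function symbols every ground term is a constant, so there is exactly 1 ground term at every depth bound.
  N_0 = 1
  N_1 = 1
  N_2 = 1
  N_3 = 1
So there is exactly 1 ground term available for substitution.
The body mentions every one of the 2 quantified variables; since ground terms form a free algebra, no two substitutions collapse to the same formula.
Number of ground instances = 1^2 = 1.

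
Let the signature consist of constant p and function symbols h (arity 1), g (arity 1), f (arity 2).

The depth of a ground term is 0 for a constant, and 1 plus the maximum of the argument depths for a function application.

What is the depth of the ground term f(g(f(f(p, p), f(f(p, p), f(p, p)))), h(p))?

5

depth(f(p, p)) = 1 + max(0, 0) = 1
depth(f(f(p, p), f(p, p))) = 1 + max(1, 1) = 2
depth(f(f(p, p), f(f(p, p), f(p, p)))) = 1 + max(1, 2) = 3
depth(g(f(f(p, p), f(f(p, p), f(p, p))))) = 1 + depth(f(f(p, p), f(f(p, p), f(p, p)))) = 1 + 3 = 4
depth(h(p)) = 1 + depth(p) = 1 + 0 = 1
depth(f(g(f(f(p, p), f(f(p, p), f(p, p)))), h(p))) = 1 + max(4, 1) = 5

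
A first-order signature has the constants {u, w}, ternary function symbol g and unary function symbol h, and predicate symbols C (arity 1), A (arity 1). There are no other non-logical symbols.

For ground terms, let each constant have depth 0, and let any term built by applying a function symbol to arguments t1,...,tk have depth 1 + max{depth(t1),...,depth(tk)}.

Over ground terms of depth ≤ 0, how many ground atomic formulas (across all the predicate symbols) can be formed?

First count ground terms of depth ≤ 0.
Count level by level. With function symbols g/3, h/1, the terms of depth ≤ k are the 2 constants together with each function applied to depth-≤(k−1) tuples, so N_k = 2 + N_{k-1}^3 + N_{k-1}.
N_0 = 2
Explicitly: u, w.
So |H| = 2.
A ground atom is a predicate applied to a tuple of terms from H, so the count is the sum over predicates of |H|^arity:
  C: 2;  A: 2
Total ground atoms: 2 + 2 = 4.

4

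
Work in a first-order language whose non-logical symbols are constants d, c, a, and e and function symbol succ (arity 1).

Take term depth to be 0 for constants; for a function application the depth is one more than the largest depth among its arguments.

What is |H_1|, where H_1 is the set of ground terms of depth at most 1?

Let N_k count ground terms of depth at most k. Each non-constant term of depth ≤ k is some function symbol applied to depth-≤(k−1) arguments, giving N_k = 4 + N_{k-1}.
N_0 = 4
N_1 = 4 + 4 = 8

8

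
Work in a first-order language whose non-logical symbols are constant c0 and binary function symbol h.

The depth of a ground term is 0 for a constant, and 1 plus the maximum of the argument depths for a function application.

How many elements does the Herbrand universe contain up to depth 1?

Count level by level. With function symbols h/2, the terms of depth ≤ k are the 1 constant together with each function applied to depth-≤(k−1) tuples, so N_k = 1 + N_{k-1}^2.
N_0 = 1
N_1 = 1 + 1^2 = 2

2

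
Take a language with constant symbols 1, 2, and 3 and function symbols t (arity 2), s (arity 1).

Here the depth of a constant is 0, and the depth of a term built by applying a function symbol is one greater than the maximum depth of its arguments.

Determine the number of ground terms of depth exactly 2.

Let N_k = |{terms of depth ≤ k}|. Then N_0 = 3 and N_k = 3 + N_{k-1}^2 + N_{k-1} for k ≥ 1 (one summand per function symbol, arity giving the exponent).
N_0 = 3
N_1 = 3 + 3^2 + 3 = 15
N_2 = 3 + 15^2 + 15 = 243
Terms of depth exactly 2: N_2 − N_1 = 243 − 15 = 228.

228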